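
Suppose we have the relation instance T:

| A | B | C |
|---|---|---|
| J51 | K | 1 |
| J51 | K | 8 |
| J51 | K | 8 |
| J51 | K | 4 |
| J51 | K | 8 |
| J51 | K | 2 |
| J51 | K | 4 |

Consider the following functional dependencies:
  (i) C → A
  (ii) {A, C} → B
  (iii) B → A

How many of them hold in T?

3

(i) C → A: every LHS value maps to a single RHS value — holds.
(ii) {A, C} → B: every LHS value maps to a single RHS value — holds.
(iii) B → A: every LHS value maps to a single RHS value — holds.
3 of the 3 dependencies hold.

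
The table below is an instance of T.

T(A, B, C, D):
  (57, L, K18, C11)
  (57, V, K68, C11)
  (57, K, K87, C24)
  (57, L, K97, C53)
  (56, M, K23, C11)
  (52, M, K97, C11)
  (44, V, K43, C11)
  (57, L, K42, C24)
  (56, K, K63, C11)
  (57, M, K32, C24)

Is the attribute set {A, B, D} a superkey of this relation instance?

All 10 rows have distinct {A, B, D} values, so {A, B, D} → (all attributes) holds and {A, B, D} is a superkey.

Yes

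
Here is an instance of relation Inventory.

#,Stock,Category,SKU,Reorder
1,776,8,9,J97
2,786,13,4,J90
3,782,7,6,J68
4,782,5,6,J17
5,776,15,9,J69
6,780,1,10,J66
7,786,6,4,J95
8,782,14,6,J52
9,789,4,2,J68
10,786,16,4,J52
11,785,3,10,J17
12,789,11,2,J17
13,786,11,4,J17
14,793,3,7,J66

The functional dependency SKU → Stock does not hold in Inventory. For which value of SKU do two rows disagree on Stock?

10

SKU=9: rows 1, 5 → Stock = 776, 776 ✓
SKU=4: rows 2, 7, 10, 13 → Stock = 786, 786, 786, 786 ✓
SKU=6: rows 3, 4, 8 → Stock = 782, 782, 782 ✓
SKU=10: rows 6, 11 → Stock takes values {780, 785} — violation
SKU=2: rows 9, 12 → Stock = 789, 789 ✓
SKU=7: row 14 → Stock = 793 ✓
The only SKU value with inconsistent Stock is SKU=10.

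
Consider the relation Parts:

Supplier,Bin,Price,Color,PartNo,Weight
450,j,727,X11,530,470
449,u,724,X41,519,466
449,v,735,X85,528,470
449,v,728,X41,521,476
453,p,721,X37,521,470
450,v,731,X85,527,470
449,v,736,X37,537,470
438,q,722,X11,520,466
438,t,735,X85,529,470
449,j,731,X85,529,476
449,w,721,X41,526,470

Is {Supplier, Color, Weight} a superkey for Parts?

All 11 rows have distinct {Supplier, Color, Weight} values, so {Supplier, Color, Weight} → (all attributes) holds and {Supplier, Color, Weight} is a superkey.

Yes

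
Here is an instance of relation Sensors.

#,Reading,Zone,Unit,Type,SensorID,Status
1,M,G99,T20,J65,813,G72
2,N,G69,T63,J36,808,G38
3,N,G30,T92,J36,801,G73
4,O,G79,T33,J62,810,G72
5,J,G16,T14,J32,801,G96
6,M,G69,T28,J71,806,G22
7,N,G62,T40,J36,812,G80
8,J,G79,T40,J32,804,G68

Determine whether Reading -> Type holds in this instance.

Reading=M: rows 1, 6 → Type takes values {J65, J71} — violation
Reading=N: rows 2, 3, 7 → Type = J36, J36, J36 ✓
Reading=O: row 4 → Type = J62 ✓
Reading=J: rows 5, 8 → Type = J32, J32 ✓
Two rows agree on Reading but differ on Type, so Reading -> Type does not hold.

No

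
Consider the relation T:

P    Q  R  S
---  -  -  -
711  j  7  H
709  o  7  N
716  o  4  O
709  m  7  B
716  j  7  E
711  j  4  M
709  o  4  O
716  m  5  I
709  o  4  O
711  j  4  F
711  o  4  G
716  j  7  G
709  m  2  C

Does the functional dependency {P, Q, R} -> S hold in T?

No

(P=711, Q=j, R=7): 1 row → S = H ✓
(P=709, Q=o, R=7): 1 row → S = N ✓
(P=716, Q=o, R=4): 1 row → S = O ✓
(P=709, Q=m, R=7): 1 row → S = B ✓
(P=716, Q=j, R=7): 2 rows → S takes values {E, G} — violation
(P=711, Q=j, R=4): 2 rows → S takes values {M, F} — violation
(P=709, Q=o, R=4): 2 rows → S = O, O ✓
(P=716, Q=m, R=5): 1 row → S = I ✓
(P=711, Q=o, R=4): 1 row → S = G ✓
(P=709, Q=m, R=2): 1 row → S = C ✓
Two rows agree on {P, Q, R} but differ on S, so {P, Q, R} -> S does not hold.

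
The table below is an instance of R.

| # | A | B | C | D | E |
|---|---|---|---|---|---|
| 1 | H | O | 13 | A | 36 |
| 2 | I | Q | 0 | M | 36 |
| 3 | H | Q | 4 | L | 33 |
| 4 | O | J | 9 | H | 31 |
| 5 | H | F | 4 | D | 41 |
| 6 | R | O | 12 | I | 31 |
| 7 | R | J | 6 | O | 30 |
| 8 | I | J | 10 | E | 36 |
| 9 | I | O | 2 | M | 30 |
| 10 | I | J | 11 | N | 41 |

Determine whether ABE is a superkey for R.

All 10 rows have distinct ABE values, so ABE → (all attributes) holds and ABE is a superkey.

Yes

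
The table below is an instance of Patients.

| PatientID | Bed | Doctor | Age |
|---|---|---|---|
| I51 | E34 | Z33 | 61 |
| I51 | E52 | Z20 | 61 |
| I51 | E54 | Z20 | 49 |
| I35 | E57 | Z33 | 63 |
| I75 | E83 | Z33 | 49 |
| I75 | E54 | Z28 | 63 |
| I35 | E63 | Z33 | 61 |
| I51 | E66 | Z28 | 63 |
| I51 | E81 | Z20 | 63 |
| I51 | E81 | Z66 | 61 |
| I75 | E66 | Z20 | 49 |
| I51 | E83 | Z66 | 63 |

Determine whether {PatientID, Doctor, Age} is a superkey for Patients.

Yes

All 12 rows have distinct {PatientID, Doctor, Age} values, so {PatientID, Doctor, Age} → (all attributes) holds and {PatientID, Doctor, Age} is a superkey.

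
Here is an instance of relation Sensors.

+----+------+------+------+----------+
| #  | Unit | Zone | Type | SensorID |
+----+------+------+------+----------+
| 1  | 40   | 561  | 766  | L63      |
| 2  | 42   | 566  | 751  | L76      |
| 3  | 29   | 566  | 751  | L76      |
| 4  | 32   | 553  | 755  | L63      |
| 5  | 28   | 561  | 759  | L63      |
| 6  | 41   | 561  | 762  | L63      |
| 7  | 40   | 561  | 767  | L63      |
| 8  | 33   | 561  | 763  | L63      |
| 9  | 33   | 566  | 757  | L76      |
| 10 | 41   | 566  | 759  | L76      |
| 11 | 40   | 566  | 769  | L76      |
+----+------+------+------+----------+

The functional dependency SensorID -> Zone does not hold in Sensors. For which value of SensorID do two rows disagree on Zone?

L63

SensorID=L63: rows 1, 4, 5, 6, 7, 8 → Zone takes values {561, 553} — violation
SensorID=L76: rows 2, 3, 9, 10, 11 → Zone = 566, 566, 566, 566, 566 ✓
The only SensorID value with inconsistent Zone is SensorID=L63.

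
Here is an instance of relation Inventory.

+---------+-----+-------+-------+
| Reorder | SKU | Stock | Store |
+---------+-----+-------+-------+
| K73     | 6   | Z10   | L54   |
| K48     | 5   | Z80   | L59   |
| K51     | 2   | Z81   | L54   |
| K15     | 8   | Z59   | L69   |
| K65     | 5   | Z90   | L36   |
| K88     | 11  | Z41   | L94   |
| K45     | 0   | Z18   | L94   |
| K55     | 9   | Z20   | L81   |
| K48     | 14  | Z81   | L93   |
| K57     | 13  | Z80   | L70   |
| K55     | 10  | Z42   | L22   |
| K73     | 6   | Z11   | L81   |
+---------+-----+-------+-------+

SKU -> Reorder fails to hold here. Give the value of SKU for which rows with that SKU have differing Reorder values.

5

SKU=6: 2 rows → Reorder = K73, K73 ✓
SKU=5: 2 rows → Reorder takes values {K48, K65} — violation
SKU=2: 1 row → Reorder = K51 ✓
SKU=8: 1 row → Reorder = K15 ✓
SKU=11: 1 row → Reorder = K88 ✓
SKU=0: 1 row → Reorder = K45 ✓
SKU=9: 1 row → Reorder = K55 ✓
SKU=14: 1 row → Reorder = K48 ✓
SKU=13: 1 row → Reorder = K57 ✓
SKU=10: 1 row → Reorder = K55 ✓
The only SKU value with inconsistent Reorder is SKU=5.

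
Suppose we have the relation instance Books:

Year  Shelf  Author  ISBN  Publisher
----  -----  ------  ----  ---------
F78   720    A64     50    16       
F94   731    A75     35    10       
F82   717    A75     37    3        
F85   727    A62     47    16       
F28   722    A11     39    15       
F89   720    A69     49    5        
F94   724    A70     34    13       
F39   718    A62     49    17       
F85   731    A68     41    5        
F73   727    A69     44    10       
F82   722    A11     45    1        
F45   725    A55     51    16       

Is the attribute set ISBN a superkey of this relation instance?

No

Two distinct rows share ISBN=49, so ISBN does not determine every attribute — not a superkey.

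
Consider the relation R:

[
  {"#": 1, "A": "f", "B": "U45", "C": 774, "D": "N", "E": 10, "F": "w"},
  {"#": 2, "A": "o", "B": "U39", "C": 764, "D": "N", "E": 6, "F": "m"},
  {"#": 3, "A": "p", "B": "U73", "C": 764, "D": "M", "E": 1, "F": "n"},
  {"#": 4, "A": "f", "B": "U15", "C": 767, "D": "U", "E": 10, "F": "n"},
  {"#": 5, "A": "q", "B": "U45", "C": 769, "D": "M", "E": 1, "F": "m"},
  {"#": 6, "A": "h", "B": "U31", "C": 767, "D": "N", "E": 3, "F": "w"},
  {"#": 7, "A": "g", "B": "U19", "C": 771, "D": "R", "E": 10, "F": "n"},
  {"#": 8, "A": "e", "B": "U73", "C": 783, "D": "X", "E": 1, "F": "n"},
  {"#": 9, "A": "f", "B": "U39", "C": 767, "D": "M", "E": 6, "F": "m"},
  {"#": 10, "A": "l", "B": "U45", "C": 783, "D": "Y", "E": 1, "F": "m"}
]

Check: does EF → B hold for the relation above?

(E=10, F=w): row 1 → B = U45 ✓
(E=6, F=m): rows 2, 9 → B = U39, U39 ✓
(E=1, F=n): rows 3, 8 → B = U73, U73 ✓
(E=10, F=n): rows 4, 7 → B takes values {U15, U19} — violation
(E=1, F=m): rows 5, 10 → B = U45, U45 ✓
(E=3, F=w): row 6 → B = U31 ✓
Two rows agree on EF but differ on B, so EF → B does not hold.

No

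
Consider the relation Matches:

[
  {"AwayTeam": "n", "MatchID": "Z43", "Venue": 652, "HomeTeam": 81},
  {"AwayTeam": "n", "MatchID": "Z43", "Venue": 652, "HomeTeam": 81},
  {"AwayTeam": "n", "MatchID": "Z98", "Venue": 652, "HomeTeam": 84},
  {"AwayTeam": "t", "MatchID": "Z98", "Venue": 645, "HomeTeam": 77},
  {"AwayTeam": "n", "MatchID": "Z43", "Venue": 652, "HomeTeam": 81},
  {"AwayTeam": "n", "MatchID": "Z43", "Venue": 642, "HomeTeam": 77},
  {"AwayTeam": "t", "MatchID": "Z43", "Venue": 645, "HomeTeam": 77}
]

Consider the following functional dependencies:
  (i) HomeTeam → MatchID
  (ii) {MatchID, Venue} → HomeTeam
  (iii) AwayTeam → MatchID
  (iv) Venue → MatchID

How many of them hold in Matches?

(i) HomeTeam → MatchID: HomeTeam=77: 3 rows → MatchID takes values {Z98, Z43} — violation — fails.
(ii) {MatchID, Venue} → HomeTeam: every LHS value maps to a single RHS value — holds.
(iii) AwayTeam → MatchID: AwayTeam=n: 5 rows → MatchID takes values {Z43, Z98} — violation; AwayTeam=t: 2 rows → MatchID takes values {Z98, Z43} — violation — fails.
(iv) Venue → MatchID: Venue=652: 4 rows → MatchID takes values {Z43, Z98} — violation; Venue=645: 2 rows → MatchID takes values {Z98, Z43} — violation — fails.
1 of the 4 dependencies holds.

1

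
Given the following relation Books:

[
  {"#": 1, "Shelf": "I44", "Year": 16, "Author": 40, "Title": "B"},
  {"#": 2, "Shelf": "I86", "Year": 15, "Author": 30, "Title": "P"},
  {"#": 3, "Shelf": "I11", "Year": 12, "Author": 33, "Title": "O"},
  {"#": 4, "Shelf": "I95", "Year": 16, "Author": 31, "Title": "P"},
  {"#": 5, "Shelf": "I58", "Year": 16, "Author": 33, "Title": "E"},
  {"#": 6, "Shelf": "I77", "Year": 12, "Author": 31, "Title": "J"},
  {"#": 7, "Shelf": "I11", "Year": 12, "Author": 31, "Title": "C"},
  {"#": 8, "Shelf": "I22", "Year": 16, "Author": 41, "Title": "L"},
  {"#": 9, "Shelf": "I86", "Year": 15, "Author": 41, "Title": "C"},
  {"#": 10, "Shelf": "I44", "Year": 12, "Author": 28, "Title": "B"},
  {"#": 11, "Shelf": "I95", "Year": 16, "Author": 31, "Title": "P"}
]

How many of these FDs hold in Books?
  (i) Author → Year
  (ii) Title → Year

(i) Author → Year: Author=33: rows 3, 5 → Year takes values {12, 16} — violation; Author=31: rows 4, 6, 7, 11 → Year takes values {16, 12} — violation; Author=41: rows 8, 9 → Year takes values {16, 15} — violation — fails.
(ii) Title → Year: Title=B: rows 1, 10 → Year takes values {16, 12} — violation; Title=P: rows 2, 4, 11 → Year takes values {15, 16} — violation; Title=C: rows 7, 9 → Year takes values {12, 15} — violation — fails.
None of the 2 dependencies hold.

0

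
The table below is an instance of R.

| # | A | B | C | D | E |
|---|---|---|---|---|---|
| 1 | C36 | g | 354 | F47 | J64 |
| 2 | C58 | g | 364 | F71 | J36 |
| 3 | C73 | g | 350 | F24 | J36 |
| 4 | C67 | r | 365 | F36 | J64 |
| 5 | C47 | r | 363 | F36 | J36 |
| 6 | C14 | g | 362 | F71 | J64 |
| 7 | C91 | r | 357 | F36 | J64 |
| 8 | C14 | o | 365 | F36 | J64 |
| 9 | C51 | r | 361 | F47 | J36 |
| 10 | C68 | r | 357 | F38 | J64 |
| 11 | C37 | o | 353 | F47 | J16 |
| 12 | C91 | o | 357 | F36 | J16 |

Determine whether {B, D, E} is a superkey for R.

Rows 4 and 7 have the same {B, D, E} value (B=r, D=F36, E=J64) but are distinct tuples, so {B, D, E} does not determine every attribute — not a superkey.

No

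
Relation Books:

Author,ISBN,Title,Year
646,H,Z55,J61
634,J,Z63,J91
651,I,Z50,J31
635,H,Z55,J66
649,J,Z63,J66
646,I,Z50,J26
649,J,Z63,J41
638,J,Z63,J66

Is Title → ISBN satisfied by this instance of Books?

Title=Z55: 2 rows → ISBN = H, H ✓
Title=Z63: 4 rows → ISBN = J, J, J, J ✓
Title=Z50: 2 rows → ISBN = I, I ✓
Every Title value is associated with a single ISBN value, so Title → ISBN holds.

Yes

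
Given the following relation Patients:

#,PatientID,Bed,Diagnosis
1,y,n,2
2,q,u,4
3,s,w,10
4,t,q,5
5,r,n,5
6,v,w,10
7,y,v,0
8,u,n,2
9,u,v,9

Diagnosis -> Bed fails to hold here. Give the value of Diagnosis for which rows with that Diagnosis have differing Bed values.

Diagnosis=2: rows 1, 8 → Bed = n, n ✓
Diagnosis=4: row 2 → Bed = u ✓
Diagnosis=10: rows 3, 6 → Bed = w, w ✓
Diagnosis=5: rows 4, 5 → Bed takes values {q, n} — violation
Diagnosis=0: row 7 → Bed = v ✓
Diagnosis=9: row 9 → Bed = v ✓
The only Diagnosis value with inconsistent Bed is Diagnosis=5.

5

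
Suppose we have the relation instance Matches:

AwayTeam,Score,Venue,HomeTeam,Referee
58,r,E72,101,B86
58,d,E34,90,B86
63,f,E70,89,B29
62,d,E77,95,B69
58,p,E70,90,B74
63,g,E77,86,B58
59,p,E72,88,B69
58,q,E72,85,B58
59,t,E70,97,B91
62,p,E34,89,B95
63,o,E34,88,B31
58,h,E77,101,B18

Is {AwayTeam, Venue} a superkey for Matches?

Two distinct rows share (AwayTeam=58, Venue=E72), so {AwayTeam, Venue} does not determine every attribute — not a superkey.

No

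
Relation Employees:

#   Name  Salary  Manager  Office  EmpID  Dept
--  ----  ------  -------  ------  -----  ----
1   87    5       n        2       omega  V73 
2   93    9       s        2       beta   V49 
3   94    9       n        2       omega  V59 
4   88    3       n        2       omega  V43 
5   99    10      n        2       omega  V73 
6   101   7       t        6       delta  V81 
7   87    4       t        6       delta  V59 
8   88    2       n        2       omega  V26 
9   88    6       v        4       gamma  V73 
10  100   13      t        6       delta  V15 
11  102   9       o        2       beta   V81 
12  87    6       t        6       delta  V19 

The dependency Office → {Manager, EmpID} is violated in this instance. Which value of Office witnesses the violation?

2

Office=2: rows 1, 2, 3, 4, 5, 8, 11 → {Manager,EmpID} takes values {(n, omega), (s, beta), (o, beta)} — violation
Office=6: rows 6, 7, 10, 12 → {Manager,EmpID} = (t, delta), (t, delta), (t, delta), (t, delta) ✓
Office=4: row 9 → {Manager,EmpID} = (v, gamma) ✓
The only Office value with inconsistent RHS is Office=2.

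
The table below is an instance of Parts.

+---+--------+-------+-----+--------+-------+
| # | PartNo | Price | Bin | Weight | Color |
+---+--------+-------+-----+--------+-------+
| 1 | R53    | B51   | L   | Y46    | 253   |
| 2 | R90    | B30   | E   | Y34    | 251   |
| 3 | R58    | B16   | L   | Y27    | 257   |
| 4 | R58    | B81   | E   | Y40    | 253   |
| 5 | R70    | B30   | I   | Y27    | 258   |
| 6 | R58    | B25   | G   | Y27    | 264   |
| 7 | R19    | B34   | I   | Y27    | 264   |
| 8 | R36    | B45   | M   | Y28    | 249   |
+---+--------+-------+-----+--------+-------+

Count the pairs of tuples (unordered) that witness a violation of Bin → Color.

Bin=L: violating pairs (1,3) — 1 pair.
Bin=E: violating pairs (2,4) — 1 pair.
Bin=I: violating pairs (5,7) — 1 pair.

3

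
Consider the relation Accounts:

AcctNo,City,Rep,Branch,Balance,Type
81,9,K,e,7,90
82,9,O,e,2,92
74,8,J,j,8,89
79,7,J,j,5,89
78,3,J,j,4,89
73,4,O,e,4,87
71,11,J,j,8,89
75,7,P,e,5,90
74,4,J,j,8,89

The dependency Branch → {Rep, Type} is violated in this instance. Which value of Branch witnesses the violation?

Branch=e: 4 rows → {Rep,Type} takes values {(K, 90), (O, 92), (O, 87), (P, 90)} — violation
Branch=j: 5 rows → {Rep,Type} = (J, 89), (J, 89), (J, 89), (J, 89), (J, 89) ✓
The only Branch value with inconsistent RHS is Branch=e.

e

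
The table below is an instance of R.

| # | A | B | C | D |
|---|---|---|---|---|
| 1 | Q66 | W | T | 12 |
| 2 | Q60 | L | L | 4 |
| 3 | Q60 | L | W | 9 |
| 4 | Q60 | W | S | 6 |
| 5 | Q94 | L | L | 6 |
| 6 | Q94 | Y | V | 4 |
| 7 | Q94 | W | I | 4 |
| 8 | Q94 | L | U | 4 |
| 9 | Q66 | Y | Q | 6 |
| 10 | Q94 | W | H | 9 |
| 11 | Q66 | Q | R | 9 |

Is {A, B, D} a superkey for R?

Yes

All 11 rows have distinct {A, B, D} values, so {A, B, D} → (all attributes) holds and {A, B, D} is a superkey.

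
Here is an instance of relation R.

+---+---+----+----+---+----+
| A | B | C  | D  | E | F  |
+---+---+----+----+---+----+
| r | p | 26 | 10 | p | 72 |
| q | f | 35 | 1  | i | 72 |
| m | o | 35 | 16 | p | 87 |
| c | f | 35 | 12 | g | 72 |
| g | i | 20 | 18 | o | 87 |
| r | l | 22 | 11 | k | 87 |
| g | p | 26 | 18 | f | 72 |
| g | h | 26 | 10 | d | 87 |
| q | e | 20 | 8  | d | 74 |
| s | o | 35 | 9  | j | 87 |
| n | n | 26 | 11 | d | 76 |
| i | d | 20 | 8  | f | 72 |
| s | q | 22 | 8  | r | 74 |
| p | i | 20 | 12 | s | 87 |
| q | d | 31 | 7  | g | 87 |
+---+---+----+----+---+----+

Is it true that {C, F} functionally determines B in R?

Yes

(C=26, F=72): 2 rows → B = p, p ✓
(C=35, F=72): 2 rows → B = f, f ✓
(C=35, F=87): 2 rows → B = o, o ✓
(C=20, F=87): 2 rows → B = i, i ✓
(C=22, F=87): 1 row → B = l ✓
(C=26, F=87): 1 row → B = h ✓
(C=20, F=74): 1 row → B = e ✓
(C=26, F=76): 1 row → B = n ✓
(C=20, F=72): 1 row → B = d ✓
(C=22, F=74): 1 row → B = q ✓
(C=31, F=87): 1 row → B = d ✓
Every {C, F} value is associated with a single B value, so {C, F} -> B holds.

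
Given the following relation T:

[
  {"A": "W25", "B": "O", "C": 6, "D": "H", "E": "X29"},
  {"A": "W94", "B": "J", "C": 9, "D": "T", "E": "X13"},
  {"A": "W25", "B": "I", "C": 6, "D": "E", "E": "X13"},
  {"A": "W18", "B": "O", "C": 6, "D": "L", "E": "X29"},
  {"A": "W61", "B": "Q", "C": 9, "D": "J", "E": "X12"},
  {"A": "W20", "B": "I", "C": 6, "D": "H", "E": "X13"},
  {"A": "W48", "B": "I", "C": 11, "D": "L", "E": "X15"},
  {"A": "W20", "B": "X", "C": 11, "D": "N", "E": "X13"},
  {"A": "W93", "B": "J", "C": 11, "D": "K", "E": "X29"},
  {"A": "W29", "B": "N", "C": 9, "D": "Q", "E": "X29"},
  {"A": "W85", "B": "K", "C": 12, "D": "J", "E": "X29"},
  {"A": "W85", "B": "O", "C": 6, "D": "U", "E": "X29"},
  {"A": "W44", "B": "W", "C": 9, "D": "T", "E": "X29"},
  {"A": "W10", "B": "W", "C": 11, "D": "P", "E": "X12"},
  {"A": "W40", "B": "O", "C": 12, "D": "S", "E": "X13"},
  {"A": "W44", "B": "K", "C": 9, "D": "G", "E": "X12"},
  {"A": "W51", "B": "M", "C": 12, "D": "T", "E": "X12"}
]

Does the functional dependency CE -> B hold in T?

(C=6, E=X29): 3 rows → B = O, O, O ✓
(C=9, E=X13): 1 row → B = J ✓
(C=6, E=X13): 2 rows → B = I, I ✓
(C=9, E=X12): 2 rows → B takes values {Q, K} — violation
(C=11, E=X15): 1 row → B = I ✓
(C=11, E=X13): 1 row → B = X ✓
(C=11, E=X29): 1 row → B = J ✓
(C=9, E=X29): 2 rows → B takes values {N, W} — violation
(C=12, E=X29): 1 row → B = K ✓
(C=11, E=X12): 1 row → B = W ✓
(C=12, E=X13): 1 row → B = O ✓
(C=12, E=X12): 1 row → B = M ✓
Two rows agree on CE but differ on B, so CE -> B does not hold.

No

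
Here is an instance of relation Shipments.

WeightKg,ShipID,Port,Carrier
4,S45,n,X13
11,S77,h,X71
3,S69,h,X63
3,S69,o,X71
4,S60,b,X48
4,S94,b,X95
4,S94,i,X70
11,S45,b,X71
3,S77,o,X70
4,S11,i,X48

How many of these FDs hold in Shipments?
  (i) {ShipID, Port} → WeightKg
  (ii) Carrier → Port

(i) {ShipID, Port} → WeightKg: every LHS value maps to a single RHS value — holds.
(ii) Carrier → Port: Carrier=X71: 3 rows → Port takes values {h, o, b} — violation; Carrier=X48: 2 rows → Port takes values {b, i} — violation; Carrier=X70: 2 rows → Port takes values {i, o} — violation — fails.
1 of the 2 dependencies holds.

1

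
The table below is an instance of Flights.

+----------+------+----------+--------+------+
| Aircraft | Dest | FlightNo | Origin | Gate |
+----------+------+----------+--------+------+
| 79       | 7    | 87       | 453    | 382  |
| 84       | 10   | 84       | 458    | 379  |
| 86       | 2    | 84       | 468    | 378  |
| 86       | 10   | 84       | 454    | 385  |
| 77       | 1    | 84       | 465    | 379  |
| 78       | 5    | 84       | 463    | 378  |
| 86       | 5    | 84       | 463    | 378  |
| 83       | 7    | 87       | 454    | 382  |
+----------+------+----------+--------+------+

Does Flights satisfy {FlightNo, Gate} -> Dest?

No

(FlightNo=87, Gate=382): 2 rows → Dest = 7, 7 ✓
(FlightNo=84, Gate=379): 2 rows → Dest takes values {10, 1} — violation
(FlightNo=84, Gate=378): 3 rows → Dest takes values {2, 5} — violation
(FlightNo=84, Gate=385): 1 row → Dest = 10 ✓
Two rows agree on {FlightNo, Gate} but differ on Dest, so {FlightNo, Gate} -> Dest does not hold.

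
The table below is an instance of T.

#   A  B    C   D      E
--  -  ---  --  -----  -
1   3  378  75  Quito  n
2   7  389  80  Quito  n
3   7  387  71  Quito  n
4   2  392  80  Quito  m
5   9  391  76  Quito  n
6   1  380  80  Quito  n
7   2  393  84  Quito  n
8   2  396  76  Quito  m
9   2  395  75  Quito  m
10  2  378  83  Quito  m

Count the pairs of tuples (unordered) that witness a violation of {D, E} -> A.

14

(D=Quito, E=n): violating pairs (1,2), (1,3), (1,5), (1,6), (1,7), (2,5), (2,6), (2,7), (3,5), (3,6), (3,7), (5,6), (5,7), (6,7) — 14 pairs.
(D=Quito, E=m): all 4 rows agree on A — 0 pairs.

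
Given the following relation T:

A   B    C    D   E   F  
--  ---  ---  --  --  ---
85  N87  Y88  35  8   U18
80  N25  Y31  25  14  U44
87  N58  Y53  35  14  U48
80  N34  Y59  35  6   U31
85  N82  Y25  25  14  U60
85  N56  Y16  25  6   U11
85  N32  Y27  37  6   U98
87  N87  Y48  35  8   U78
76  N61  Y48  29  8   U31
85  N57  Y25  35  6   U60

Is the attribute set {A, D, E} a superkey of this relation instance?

All 10 rows have distinct {A, D, E} values, so {A, D, E} → (all attributes) holds and {A, D, E} is a superkey.

Yes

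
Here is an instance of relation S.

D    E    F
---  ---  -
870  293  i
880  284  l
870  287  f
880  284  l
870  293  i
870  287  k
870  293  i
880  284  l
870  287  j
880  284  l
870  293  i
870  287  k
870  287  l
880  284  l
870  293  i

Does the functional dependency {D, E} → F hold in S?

(D=870, E=293): 5 rows → F = i, i, i, i, i ✓
(D=880, E=284): 5 rows → F = l, l, l, l, l ✓
(D=870, E=287): 5 rows → F takes values {f, k, j, l} — violation
Two rows agree on {D, E} but differ on F, so {D, E} → F does not hold.

No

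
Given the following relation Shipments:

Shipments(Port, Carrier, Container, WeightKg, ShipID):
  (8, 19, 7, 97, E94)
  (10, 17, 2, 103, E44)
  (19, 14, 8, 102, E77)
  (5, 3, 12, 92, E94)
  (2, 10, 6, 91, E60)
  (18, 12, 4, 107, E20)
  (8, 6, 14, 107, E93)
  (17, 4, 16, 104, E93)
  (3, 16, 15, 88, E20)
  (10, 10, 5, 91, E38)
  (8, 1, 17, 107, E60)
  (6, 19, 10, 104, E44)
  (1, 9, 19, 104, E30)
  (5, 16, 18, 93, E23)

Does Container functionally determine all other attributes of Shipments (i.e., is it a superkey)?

Yes

All 14 rows have distinct Container values, so Container → (all attributes) holds and Container is a superkey.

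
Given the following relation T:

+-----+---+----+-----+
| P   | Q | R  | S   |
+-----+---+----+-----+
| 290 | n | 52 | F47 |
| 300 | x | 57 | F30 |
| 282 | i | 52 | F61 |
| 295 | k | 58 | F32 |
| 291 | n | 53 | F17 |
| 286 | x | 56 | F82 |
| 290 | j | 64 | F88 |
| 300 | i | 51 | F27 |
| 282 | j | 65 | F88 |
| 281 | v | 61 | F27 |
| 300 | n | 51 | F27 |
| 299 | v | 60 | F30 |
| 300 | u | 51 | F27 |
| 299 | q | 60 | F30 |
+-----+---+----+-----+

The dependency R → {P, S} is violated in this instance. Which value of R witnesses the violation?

R=52: 2 rows → {P,S} takes values {(290, F47), (282, F61)} — violation
R=57: 1 row → {P,S} = (300, F30) ✓
R=58: 1 row → {P,S} = (295, F32) ✓
R=53: 1 row → {P,S} = (291, F17) ✓
R=56: 1 row → {P,S} = (286, F82) ✓
R=64: 1 row → {P,S} = (290, F88) ✓
R=51: 3 rows → {P,S} = (300, F27), (300, F27), (300, F27) ✓
R=65: 1 row → {P,S} = (282, F88) ✓
R=61: 1 row → {P,S} = (281, F27) ✓
R=60: 2 rows → {P,S} = (299, F30), (299, F30) ✓
The only R value with inconsistent RHS is R=52.

52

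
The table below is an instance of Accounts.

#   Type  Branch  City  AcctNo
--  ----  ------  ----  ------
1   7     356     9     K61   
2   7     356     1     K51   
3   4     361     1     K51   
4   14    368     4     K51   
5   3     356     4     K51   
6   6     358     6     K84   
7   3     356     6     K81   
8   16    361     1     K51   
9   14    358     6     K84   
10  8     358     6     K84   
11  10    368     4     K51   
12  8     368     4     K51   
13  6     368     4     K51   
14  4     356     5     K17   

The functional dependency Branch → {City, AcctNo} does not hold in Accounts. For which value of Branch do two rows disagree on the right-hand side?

356

Branch=356: rows 1, 2, 5, 7, 14 → {City,AcctNo} takes values {(9, K61), (1, K51), (4, K51), (6, K81), (5, K17)} — violation
Branch=361: rows 3, 8 → {City,AcctNo} = (1, K51), (1, K51) ✓
Branch=368: rows 4, 11, 12, 13 → {City,AcctNo} = (4, K51), (4, K51), (4, K51), (4, K51) ✓
Branch=358: rows 6, 9, 10 → {City,AcctNo} = (6, K84), (6, K84), (6, K84) ✓
The only Branch value with inconsistent RHS is Branch=356.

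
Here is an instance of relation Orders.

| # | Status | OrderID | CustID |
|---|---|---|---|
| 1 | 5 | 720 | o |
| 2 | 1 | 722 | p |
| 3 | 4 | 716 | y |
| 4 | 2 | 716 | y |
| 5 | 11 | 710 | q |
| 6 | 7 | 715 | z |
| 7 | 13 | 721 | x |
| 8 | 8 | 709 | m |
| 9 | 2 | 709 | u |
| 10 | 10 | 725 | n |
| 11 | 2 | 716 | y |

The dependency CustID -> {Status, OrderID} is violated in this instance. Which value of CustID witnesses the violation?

y

CustID=o: row 1 → {Status,OrderID} = (5, 720) ✓
CustID=p: row 2 → {Status,OrderID} = (1, 722) ✓
CustID=y: rows 3, 4, 11 → {Status,OrderID} takes values {(4, 716), (2, 716)} — violation
CustID=q: row 5 → {Status,OrderID} = (11, 710) ✓
CustID=z: row 6 → {Status,OrderID} = (7, 715) ✓
CustID=x: row 7 → {Status,OrderID} = (13, 721) ✓
CustID=m: row 8 → {Status,OrderID} = (8, 709) ✓
CustID=u: row 9 → {Status,OrderID} = (2, 709) ✓
CustID=n: row 10 → {Status,OrderID} = (10, 725) ✓
The only CustID value with inconsistent RHS is CustID=y.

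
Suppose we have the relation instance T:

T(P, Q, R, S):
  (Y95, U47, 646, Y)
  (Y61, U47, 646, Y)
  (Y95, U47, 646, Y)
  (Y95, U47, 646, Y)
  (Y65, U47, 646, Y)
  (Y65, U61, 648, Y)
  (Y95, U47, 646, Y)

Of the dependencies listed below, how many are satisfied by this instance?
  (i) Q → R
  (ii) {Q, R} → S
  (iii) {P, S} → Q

2

(i) Q → R: every LHS value maps to a single RHS value — holds.
(ii) {Q, R} → S: every LHS value maps to a single RHS value — holds.
(iii) {P, S} → Q: (P=Y65, S=Y): 2 rows → Q takes values {U47, U61} — violation — fails.
2 of the 3 dependencies hold.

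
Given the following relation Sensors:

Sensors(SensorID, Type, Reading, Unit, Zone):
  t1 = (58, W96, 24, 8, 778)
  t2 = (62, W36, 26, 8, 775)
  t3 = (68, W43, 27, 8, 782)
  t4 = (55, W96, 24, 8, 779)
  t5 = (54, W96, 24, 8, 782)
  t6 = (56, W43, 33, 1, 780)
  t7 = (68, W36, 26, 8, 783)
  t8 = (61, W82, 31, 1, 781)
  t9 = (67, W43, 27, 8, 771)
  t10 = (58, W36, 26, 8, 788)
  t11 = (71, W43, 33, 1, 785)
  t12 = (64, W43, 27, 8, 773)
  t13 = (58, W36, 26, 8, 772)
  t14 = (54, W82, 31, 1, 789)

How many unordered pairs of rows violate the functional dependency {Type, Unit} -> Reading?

0

(Type=W96, Unit=8): all 3 rows agree on Reading — 0 pairs.
(Type=W36, Unit=8): all 4 rows agree on Reading — 0 pairs.
(Type=W43, Unit=8): all 3 rows agree on Reading — 0 pairs.
(Type=W43, Unit=1): all 2 rows agree on Reading — 0 pairs.
(Type=W82, Unit=1): all 2 rows agree on Reading — 0 pairs.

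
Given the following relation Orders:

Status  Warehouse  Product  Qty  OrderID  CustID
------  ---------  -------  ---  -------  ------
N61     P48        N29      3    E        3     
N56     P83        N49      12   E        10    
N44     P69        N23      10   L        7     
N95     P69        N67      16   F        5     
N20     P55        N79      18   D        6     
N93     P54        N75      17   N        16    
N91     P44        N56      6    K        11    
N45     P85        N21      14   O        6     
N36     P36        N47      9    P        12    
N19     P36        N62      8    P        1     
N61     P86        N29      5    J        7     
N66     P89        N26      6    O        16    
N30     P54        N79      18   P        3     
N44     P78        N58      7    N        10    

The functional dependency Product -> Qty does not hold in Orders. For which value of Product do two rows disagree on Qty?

N29

Product=N29: 2 rows → Qty takes values {3, 5} — violation
Product=N49: 1 row → Qty = 12 ✓
Product=N23: 1 row → Qty = 10 ✓
Product=N67: 1 row → Qty = 16 ✓
Product=N79: 2 rows → Qty = 18, 18 ✓
Product=N75: 1 row → Qty = 17 ✓
Product=N56: 1 row → Qty = 6 ✓
Product=N21: 1 row → Qty = 14 ✓
Product=N47: 1 row → Qty = 9 ✓
Product=N62: 1 row → Qty = 8 ✓
Product=N26: 1 row → Qty = 6 ✓
Product=N58: 1 row → Qty = 7 ✓
The only Product value with inconsistent Qty is Product=N29.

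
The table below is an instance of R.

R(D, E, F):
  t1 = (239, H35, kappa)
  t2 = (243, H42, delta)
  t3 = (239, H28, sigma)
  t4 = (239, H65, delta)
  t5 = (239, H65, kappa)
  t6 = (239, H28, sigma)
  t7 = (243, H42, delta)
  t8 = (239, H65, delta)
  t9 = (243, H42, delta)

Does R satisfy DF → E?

(D=239, F=kappa): rows 1, 5 → E takes values {H35, H65} — violation
(D=243, F=delta): rows 2, 7, 9 → E = H42, H42, H42 ✓
(D=239, F=sigma): rows 3, 6 → E = H28, H28 ✓
(D=239, F=delta): rows 4, 8 → E = H65, H65 ✓
Two rows agree on DF but differ on E, so DF → E does not hold.

No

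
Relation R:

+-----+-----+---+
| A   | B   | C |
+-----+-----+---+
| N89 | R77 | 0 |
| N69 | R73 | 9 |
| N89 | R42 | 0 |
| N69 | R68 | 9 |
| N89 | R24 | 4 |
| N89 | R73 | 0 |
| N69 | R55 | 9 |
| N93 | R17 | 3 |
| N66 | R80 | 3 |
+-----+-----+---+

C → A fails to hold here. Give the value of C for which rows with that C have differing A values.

C=0: 3 rows → A = N89, N89, N89 ✓
C=9: 3 rows → A = N69, N69, N69 ✓
C=4: 1 row → A = N89 ✓
C=3: 2 rows → A takes values {N93, N66} — violation
The only C value with inconsistent A is C=3.

3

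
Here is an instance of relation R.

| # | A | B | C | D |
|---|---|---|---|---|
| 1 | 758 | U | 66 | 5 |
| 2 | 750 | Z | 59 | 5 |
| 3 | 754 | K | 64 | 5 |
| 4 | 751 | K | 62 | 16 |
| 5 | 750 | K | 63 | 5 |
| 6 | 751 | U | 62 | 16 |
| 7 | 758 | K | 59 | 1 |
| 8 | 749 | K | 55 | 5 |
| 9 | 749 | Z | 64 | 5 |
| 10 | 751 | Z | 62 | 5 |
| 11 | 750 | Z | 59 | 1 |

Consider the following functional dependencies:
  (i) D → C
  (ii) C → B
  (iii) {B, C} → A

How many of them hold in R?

(i) D → C: D=5: rows 1, 2, 3, 5, 8, 9, 10 → C takes values {66, 59, 64, 63, 55, 62} — violation — fails.
(ii) C → B: C=59: rows 2, 7, 11 → B takes values {Z, K} — violation; C=64: rows 3, 9 → B takes values {K, Z} — violation; C=62: rows 4, 6, 10 → B takes values {K, U, Z} — violation — fails.
(iii) {B, C} → A: every LHS value maps to a single RHS value — holds.
1 of the 3 dependencies holds.

1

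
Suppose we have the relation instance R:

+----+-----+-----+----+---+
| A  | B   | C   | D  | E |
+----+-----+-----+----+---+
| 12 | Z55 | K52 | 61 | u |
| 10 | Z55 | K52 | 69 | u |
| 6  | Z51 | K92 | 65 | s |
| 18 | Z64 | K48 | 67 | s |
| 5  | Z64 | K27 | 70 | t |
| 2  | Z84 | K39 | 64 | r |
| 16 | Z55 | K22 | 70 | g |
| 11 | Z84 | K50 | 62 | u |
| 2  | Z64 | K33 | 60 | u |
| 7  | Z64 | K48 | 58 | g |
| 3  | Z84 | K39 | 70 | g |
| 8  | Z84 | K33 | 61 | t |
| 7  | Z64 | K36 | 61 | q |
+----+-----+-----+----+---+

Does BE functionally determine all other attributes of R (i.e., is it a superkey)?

No

Two distinct rows share (B=Z55, E=u), so BE does not determine every attribute — not a superkey.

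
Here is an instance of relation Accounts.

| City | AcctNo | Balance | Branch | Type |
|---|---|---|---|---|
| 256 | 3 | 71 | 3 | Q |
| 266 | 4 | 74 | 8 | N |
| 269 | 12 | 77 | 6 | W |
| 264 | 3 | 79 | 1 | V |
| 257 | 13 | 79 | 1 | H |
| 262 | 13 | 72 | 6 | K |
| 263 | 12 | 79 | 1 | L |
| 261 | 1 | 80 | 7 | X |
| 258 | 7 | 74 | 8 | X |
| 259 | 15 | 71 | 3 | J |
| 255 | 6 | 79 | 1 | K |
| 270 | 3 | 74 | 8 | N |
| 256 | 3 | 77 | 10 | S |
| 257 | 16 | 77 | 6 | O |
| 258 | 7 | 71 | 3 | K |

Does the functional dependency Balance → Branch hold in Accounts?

No

Balance=71: 3 rows → Branch = 3, 3, 3 ✓
Balance=74: 3 rows → Branch = 8, 8, 8 ✓
Balance=77: 3 rows → Branch takes values {6, 10} — violation
Balance=79: 4 rows → Branch = 1, 1, 1, 1 ✓
Balance=72: 1 row → Branch = 6 ✓
Balance=80: 1 row → Branch = 7 ✓
Two rows agree on Balance but differ on Branch, so Balance → Branch does not hold.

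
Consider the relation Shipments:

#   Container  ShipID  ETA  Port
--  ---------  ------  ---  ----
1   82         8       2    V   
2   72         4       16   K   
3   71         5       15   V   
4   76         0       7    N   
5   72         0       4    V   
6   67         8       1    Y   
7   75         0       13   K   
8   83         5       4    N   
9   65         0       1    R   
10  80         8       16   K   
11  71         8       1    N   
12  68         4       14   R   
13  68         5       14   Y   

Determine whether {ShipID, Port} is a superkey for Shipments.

Yes

All 13 rows have distinct {ShipID, Port} values, so {ShipID, Port} → (all attributes) holds and {ShipID, Port} is a superkey.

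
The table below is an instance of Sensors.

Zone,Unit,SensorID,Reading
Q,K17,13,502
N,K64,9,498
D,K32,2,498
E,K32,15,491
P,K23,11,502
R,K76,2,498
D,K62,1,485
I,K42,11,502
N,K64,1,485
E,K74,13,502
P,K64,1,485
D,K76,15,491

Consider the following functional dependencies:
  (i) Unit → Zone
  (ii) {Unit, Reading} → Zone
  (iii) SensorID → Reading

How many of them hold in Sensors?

(i) Unit → Zone: Unit=K64: 3 rows → Zone takes values {N, P} — violation; Unit=K32: 2 rows → Zone takes values {D, E} — violation; Unit=K76: 2 rows → Zone takes values {R, D} — violation — fails.
(ii) {Unit, Reading} → Zone: (Unit=K64, Reading=485): 2 rows → Zone takes values {N, P} — violation — fails.
(iii) SensorID → Reading: every LHS value maps to a single RHS value — holds.
1 of the 3 dependencies holds.

1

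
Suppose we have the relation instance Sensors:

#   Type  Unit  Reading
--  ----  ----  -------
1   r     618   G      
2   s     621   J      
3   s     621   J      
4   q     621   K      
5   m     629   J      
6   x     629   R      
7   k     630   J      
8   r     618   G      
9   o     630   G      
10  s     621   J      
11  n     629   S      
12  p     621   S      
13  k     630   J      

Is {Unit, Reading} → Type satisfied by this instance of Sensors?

(Unit=618, Reading=G): rows 1, 8 → Type = r, r ✓
(Unit=621, Reading=J): rows 2, 3, 10 → Type = s, s, s ✓
(Unit=621, Reading=K): row 4 → Type = q ✓
(Unit=629, Reading=J): row 5 → Type = m ✓
(Unit=629, Reading=R): row 6 → Type = x ✓
(Unit=630, Reading=J): rows 7, 13 → Type = k, k ✓
(Unit=630, Reading=G): row 9 → Type = o ✓
(Unit=629, Reading=S): row 11 → Type = n ✓
(Unit=621, Reading=S): row 12 → Type = p ✓
Every {Unit, Reading} value is associated with a single Type value, so {Unit, Reading} → Type holds.

Yes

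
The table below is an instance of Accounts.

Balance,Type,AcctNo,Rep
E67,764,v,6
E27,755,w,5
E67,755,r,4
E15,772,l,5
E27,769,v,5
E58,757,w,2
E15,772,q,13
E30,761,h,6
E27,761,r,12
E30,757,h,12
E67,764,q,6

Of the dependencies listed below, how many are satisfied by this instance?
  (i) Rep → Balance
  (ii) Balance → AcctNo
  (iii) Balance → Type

0

(i) Rep → Balance: Rep=6: 3 rows → Balance takes values {E67, E30} — violation; Rep=5: 3 rows → Balance takes values {E27, E15} — violation; Rep=12: 2 rows → Balance takes values {E27, E30} — violation — fails.
(ii) Balance → AcctNo: Balance=E67: 3 rows → AcctNo takes values {v, r, q} — violation; Balance=E27: 3 rows → AcctNo takes values {w, v, r} — violation; Balance=E15: 2 rows → AcctNo takes values {l, q} — violation — fails.
(iii) Balance → Type: Balance=E67: 3 rows → Type takes values {764, 755} — violation; Balance=E27: 3 rows → Type takes values {755, 769, 761} — violation; Balance=E30: 2 rows → Type takes values {761, 757} — violation — fails.
None of the 3 dependencies hold.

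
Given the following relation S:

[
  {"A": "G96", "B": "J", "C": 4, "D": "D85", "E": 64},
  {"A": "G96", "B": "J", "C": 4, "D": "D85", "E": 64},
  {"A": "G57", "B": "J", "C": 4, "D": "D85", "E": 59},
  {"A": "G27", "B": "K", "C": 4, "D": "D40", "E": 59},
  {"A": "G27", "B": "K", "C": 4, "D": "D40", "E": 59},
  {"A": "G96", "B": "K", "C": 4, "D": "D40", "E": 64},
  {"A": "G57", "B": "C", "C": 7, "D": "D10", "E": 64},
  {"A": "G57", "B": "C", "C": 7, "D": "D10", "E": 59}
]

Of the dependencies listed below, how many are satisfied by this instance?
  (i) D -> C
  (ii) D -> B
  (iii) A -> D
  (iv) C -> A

(i) D -> C: every LHS value maps to a single RHS value — holds.
(ii) D -> B: every LHS value maps to a single RHS value — holds.
(iii) A -> D: A=G96: 3 rows → D takes values {D85, D40} — violation; A=G57: 3 rows → D takes values {D85, D10} — violation — fails.
(iv) C -> A: C=4: 6 rows → A takes values {G96, G57, G27} — violation — fails.
2 of the 4 dependencies hold.

2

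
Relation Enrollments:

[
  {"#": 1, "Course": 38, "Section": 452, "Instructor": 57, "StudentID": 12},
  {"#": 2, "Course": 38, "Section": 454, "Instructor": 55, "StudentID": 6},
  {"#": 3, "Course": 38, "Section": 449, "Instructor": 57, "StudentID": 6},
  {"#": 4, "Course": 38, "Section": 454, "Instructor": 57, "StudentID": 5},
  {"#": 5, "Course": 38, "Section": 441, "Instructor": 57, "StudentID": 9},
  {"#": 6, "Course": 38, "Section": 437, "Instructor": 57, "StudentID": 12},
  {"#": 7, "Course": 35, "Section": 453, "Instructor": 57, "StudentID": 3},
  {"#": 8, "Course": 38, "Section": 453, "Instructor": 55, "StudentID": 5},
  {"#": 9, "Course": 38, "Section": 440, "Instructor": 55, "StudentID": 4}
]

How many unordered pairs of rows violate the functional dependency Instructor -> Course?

Instructor=57: violating pairs (1,7), (3,7), (4,7), (5,7), (6,7) — 5 pairs.
Instructor=55: all 3 rows agree on Course — 0 pairs.

5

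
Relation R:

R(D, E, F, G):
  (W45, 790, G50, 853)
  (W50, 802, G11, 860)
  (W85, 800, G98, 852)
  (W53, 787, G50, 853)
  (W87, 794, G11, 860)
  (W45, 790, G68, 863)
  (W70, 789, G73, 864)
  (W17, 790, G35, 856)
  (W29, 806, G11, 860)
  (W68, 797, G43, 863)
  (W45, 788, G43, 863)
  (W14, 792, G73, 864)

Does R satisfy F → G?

F=G50: 2 rows → G = 853, 853 ✓
F=G11: 3 rows → G = 860, 860, 860 ✓
F=G98: 1 row → G = 852 ✓
F=G68: 1 row → G = 863 ✓
F=G73: 2 rows → G = 864, 864 ✓
F=G35: 1 row → G = 856 ✓
F=G43: 2 rows → G = 863, 863 ✓
Every F value is associated with a single G value, so F → G holds.

Yes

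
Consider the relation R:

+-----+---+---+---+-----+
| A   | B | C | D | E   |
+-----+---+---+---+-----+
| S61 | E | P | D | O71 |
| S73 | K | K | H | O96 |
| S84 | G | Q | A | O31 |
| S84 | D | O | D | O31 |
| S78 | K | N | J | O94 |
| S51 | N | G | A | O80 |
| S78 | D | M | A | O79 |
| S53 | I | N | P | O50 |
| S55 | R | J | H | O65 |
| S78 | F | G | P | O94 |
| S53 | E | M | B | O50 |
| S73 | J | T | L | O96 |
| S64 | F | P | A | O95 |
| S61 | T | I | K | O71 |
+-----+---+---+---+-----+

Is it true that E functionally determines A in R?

E=O71: 2 rows → A = S61, S61 ✓
E=O96: 2 rows → A = S73, S73 ✓
E=O31: 2 rows → A = S84, S84 ✓
E=O94: 2 rows → A = S78, S78 ✓
E=O80: 1 row → A = S51 ✓
E=O79: 1 row → A = S78 ✓
E=O50: 2 rows → A = S53, S53 ✓
E=O65: 1 row → A = S55 ✓
E=O95: 1 row → A = S64 ✓
Every E value is associated with a single A value, so E -> A holds.

Yes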